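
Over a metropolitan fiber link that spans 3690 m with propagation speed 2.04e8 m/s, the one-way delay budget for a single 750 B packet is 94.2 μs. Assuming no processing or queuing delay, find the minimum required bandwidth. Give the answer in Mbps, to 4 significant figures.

78.83 Mbps

L = 6000 bits.
Propagation delay = 3690 / 204000000 = 18.0882 μs.
Transmission budget = 94.2 − 18.0882 = 76.1118 μs.
R ≥ L / t_tx = 6000 bits / 7.61118e-05 s = 78.83 Mbps.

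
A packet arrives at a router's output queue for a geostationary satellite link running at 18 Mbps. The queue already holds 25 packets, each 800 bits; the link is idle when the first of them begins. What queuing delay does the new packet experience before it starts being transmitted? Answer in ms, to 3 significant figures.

1.11 ms

Each queued packet: L/R = 800/18000000 = 0.0444444 ms.
25 queued → 1.11111 ms.
Queuing delay = 1.11 ms.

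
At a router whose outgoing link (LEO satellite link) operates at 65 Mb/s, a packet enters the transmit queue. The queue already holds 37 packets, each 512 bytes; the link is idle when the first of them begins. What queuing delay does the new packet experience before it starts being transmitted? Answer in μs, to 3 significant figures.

2330 μs

Each queued packet: L/R = 4096/65000000 = 63.0154 μs.
37 queued → 2331.57 μs.
Queuing delay = 2330 μs.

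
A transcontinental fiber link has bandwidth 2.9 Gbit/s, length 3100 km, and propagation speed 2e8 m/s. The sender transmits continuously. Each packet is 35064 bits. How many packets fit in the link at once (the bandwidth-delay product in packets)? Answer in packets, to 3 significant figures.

1280 packets

Propagation delay = 3100000 / 200000000 = 0.0155 s.
BDP = R × t_prop = 2900000000 × 0.0155 = 44950000 bits.
In packets of 35064 bits: 1280 packets.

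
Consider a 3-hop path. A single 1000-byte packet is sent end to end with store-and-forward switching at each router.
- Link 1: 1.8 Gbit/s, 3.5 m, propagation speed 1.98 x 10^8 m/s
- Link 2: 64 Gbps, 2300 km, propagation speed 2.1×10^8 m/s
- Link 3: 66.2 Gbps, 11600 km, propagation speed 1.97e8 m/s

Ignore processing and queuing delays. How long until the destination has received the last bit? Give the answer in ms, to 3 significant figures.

L = 1000 × 8 = 8000 bits.
Transmission delays (L/R per hop): 0.00444444, 0.000125, 0.000120846 ms; sum = 0.00469029 ms.
Propagation delays (d/s per hop): 1.76768e-05, 10.9524, 58.8832 ms; sum = 69.8356 ms.
End-to-end = 69.8 ms.

69.8 ms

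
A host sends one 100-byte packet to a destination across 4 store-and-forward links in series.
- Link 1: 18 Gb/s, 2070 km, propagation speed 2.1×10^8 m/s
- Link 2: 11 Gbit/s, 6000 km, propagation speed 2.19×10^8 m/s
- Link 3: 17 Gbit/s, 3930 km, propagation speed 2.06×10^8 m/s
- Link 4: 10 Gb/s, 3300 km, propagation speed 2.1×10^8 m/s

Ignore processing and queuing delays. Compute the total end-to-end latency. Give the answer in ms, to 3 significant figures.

72.0 ms

L = 100 × 8 = 800 bits.
Transmission delays (L/R per hop): 4.44444e-05, 7.27273e-05, 4.70588e-05, 8e-05 ms; sum = 0.000244231 ms.
Propagation delays (d/s per hop): 9.85714, 27.3973, 19.0777, 15.7143 ms; sum = 72.0464 ms.
End-to-end = 72.0 ms.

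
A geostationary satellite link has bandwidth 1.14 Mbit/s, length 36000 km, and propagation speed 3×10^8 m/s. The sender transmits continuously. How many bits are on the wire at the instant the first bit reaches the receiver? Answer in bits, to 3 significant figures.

137000 bits

Propagation delay = 36000000 / 300000000 = 0.12 s.
BDP = R × t_prop = 1140000 × 0.12 = 136800 bits.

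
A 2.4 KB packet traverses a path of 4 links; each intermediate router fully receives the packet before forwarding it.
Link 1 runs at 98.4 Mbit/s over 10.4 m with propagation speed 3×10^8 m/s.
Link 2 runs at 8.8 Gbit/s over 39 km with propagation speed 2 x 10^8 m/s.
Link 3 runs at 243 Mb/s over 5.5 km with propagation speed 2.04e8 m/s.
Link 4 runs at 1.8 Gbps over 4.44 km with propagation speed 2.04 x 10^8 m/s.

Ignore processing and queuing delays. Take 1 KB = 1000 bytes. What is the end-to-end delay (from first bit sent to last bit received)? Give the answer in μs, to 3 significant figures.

531 μs

L = 19200 bits.
Transmission delays (L/R per hop): 195.122, 2.18182, 79.0123, 10.6667 μs; sum = 286.983 μs.
Propagation delays (d/s per hop): 0.0346667, 195, 26.9608, 21.7647 μs; sum = 243.76 μs.
End-to-end = 531 μs.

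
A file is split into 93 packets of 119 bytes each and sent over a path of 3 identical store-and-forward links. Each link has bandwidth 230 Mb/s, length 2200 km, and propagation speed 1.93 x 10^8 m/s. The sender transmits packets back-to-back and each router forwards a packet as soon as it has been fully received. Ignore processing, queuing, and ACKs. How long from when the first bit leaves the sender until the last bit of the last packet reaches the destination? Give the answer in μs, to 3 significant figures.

34600 μs

Per-hop transmission t_tx = L/R = 952/230000000 = 4.13913 μs.
Per-hop propagation t_prop = 2200000/193000000 = 11399 μs.
Pipeline fill: first packet needs 3·t_tx to clear all hops; remaining 92 packets each add one t_tx.
Total = (3+93-1)·t_tx + 3·t_prop = 95·4.13913 + 3·11399 = 34600 μs.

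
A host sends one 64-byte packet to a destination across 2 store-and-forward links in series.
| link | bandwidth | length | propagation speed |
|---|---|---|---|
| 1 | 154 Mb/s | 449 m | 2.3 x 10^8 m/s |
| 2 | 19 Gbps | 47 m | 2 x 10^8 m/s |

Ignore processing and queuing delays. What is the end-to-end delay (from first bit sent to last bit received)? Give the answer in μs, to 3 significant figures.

5.54 μs

L = 64 × 8 = 512 bits.
Transmission delays (L/R per hop): 3.32468, 0.0269474 μs; sum = 3.35162 μs.
Propagation delays (d/s per hop): 1.95217, 0.235 μs; sum = 2.18717 μs.
End-to-end = 5.54 μs.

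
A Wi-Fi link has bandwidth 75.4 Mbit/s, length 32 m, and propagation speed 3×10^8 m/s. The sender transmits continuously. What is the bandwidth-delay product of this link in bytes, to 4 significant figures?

Propagation delay = 32 / 300000000 = 1.06667e-07 s.
BDP = R × t_prop = 75400000 × 1.06667e-07 = 8.04267 bits.
In bytes: 8.04267/8 = 1.005 bytes.

1.005 bytes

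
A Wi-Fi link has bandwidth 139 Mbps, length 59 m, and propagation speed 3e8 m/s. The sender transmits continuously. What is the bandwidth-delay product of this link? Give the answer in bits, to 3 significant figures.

Propagation delay = 59 / 300000000 = 1.96667e-07 s.
BDP = R × t_prop = 139000000 × 1.96667e-07 = 27.3367 bits.

27.3 bits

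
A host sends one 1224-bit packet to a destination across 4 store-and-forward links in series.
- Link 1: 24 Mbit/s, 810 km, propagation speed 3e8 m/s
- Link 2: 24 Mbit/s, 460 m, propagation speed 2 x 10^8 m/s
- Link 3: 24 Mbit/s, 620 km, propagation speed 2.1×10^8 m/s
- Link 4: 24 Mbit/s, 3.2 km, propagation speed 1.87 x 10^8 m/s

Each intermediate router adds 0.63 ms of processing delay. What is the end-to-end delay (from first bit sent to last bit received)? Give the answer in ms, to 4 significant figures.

Transmission delay per hop = L/R = 1224/24000000 = 0.051 ms; 4 hops → 0.204 ms.
Propagation delays (d/s per hop): 2.7, 0.0023, 2.95238, 0.0171123 ms; sum = 5.67179 ms.
Processing at 3 router(s): 3 × 0.63 ms = 1.89 ms.
End-to-end = 7.766 ms.

7.766 ms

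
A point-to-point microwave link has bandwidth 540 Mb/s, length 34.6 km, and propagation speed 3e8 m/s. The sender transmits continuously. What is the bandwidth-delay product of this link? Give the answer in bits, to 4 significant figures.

Propagation delay = 34600 / 300000000 = 0.000115333 s.
BDP = R × t_prop = 540000000 × 0.000115333 = 62280 bits.

62280 bits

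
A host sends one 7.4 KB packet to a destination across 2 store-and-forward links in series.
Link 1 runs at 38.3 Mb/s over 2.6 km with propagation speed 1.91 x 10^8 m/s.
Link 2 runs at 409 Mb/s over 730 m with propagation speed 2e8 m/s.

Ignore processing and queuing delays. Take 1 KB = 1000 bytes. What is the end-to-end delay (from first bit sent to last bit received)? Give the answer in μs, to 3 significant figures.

1710 μs

L = 59200 bits.
Transmission delays (L/R per hop): 1545.69, 144.743 μs; sum = 1690.44 μs.
Propagation delays (d/s per hop): 13.6126, 3.65 μs; sum = 17.2626 μs.
End-to-end = 1710 μs.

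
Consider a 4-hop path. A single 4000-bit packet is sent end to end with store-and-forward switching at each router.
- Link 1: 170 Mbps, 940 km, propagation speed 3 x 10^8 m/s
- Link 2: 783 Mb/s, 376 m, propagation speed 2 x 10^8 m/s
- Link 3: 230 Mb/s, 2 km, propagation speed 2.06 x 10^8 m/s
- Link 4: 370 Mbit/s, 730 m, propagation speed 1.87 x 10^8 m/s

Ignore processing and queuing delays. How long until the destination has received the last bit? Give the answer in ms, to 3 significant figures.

3.21 ms

Transmission delays (L/R per hop): 0.0235294, 0.00510856, 0.0173913, 0.0108108 ms; sum = 0.0568401 ms.
Propagation delays (d/s per hop): 3.13333, 0.00188, 0.00970874, 0.00390374 ms; sum = 3.14883 ms.
End-to-end = 3.21 ms.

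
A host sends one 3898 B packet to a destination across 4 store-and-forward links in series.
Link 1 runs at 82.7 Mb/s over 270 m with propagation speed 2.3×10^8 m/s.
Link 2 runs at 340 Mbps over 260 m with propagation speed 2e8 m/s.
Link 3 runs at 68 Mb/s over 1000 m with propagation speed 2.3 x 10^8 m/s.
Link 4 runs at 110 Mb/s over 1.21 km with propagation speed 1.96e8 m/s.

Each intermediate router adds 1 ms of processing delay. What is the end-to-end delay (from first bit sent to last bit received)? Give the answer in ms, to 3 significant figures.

L = 3898 × 8 = 31184 bits.
Transmission delays (L/R per hop): 0.377074, 0.0917176, 0.458588, 0.283491 ms; sum = 1.21087 ms.
Propagation delays (d/s per hop): 0.00117391, 0.0013, 0.00434783, 0.00617347 ms; sum = 0.0129952 ms.
Processing at 3 router(s): 3 × 1 ms = 3 ms.
End-to-end = 4.22 ms.

4.22 ms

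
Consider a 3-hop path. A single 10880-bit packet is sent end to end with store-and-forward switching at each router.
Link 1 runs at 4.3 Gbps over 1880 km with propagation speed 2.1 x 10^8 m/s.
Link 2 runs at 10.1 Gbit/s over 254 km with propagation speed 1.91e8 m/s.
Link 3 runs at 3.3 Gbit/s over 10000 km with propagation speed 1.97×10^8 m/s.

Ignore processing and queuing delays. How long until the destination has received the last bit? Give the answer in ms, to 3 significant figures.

61.1 ms

Transmission delays (L/R per hop): 0.00253023, 0.00107723, 0.00329697 ms; sum = 0.00690443 ms.
Propagation delays (d/s per hop): 8.95238, 1.32984, 50.7614 ms; sum = 61.0436 ms.
End-to-end = 61.1 ms.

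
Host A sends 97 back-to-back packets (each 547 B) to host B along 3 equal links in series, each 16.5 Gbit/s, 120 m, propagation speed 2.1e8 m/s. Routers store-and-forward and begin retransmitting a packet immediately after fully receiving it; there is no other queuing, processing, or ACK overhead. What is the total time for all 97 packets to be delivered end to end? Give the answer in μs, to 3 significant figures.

28.0 μs

Per-hop transmission t_tx = L/R = 4376/16500000000 = 0.265212 μs.
Per-hop propagation t_prop = 120/210000000 = 0.571429 μs.
Pipeline fill: first packet needs 3·t_tx to clear all hops; remaining 96 packets each add one t_tx.
Total = (3+97-1)·t_tx + 3·t_prop = 99·0.265212 + 3·0.571429 = 28.0 μs.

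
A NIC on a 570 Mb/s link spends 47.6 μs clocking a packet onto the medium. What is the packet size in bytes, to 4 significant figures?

L = R × t_tx = 570000000 b/s × 4.76e-05 s = 27132 bits.
In bytes: 27132 / 8 = 3392 bytes.

3392 bytes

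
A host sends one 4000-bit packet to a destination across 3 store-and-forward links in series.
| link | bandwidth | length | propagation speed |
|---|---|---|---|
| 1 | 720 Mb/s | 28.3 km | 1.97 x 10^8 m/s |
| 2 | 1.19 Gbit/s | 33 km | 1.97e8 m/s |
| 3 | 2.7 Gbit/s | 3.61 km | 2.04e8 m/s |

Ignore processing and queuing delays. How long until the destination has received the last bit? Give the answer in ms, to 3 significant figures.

0.339 ms

Transmission delays (L/R per hop): 0.00555556, 0.00336134, 0.00148148 ms; sum = 0.0103984 ms.
Propagation delays (d/s per hop): 0.143655, 0.167513, 0.0176961 ms; sum = 0.328864 ms.
End-to-end = 0.339 ms.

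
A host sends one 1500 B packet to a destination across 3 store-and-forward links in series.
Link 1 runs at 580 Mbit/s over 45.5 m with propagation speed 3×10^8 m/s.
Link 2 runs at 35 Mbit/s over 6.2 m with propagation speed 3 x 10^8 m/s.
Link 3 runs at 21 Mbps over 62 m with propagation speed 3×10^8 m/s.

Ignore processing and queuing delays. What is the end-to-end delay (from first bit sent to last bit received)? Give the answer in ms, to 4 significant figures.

L = 1500 × 8 = 12000 bits.
Transmission delays (L/R per hop): 0.0206897, 0.342857, 0.571429 ms; sum = 0.934975 ms.
Propagation delays (d/s per hop): 0.000151667, 2.06667e-05, 0.000206667 ms; sum = 0.000379 ms.
End-to-end = 0.9354 ms.

0.9354 ms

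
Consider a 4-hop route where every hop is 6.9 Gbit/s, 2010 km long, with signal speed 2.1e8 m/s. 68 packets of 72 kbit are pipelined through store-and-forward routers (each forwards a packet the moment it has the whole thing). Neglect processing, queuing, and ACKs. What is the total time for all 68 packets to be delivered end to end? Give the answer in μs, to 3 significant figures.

Per-hop transmission t_tx = L/R = 72000/6900000000 = 10.4348 μs.
Per-hop propagation t_prop = 2010000/210000000 = 9571.43 μs.
Pipeline fill: first packet needs 4·t_tx to clear all hops; remaining 67 packets each add one t_tx.
Total = (4+68-1)·t_tx + 4·t_prop = 71·10.4348 + 4·9571.43 = 39000 μs.

39000 μs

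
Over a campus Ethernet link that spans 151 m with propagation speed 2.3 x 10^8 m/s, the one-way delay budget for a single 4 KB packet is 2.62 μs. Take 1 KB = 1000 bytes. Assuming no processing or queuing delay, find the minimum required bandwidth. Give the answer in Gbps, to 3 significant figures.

L = 32000 bits.
Propagation delay = 151 / 2.3e+08 = 0.656522 μs.
Transmission budget = 2.62 − 0.656522 = 1.96348 μs.
R ≥ L / t_tx = 32000 bits / 1.96348e-06 s = 16.3 Gbps.

16.3 Gbps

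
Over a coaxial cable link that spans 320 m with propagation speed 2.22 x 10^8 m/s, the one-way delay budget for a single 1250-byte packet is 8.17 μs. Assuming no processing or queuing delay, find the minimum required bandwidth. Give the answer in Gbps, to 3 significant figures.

L = 10000 bits.
Propagation delay = 320 / 2.22e+08 = 1.44144 μs.
Transmission budget = 8.17 − 1.44144 = 6.72856 μs.
R ≥ L / t_tx = 10000 bits / 6.72856e-06 s = 1.49 Gbps.

1.49 Gbps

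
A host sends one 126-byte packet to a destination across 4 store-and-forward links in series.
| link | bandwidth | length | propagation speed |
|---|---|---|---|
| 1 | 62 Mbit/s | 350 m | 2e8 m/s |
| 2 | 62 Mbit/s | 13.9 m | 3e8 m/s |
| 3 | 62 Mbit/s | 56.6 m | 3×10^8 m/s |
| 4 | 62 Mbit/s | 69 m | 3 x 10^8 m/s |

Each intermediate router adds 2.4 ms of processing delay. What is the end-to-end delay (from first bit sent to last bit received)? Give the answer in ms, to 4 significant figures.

7.267 ms

L = 126 × 8 = 1008 bits.
Transmission delay per hop = L/R = 1008/62000000 = 0.0162581 ms; 4 hops → 0.0650323 ms.
Propagation delays (d/s per hop): 0.00175, 4.63333e-05, 0.000188667, 0.00023 ms; sum = 0.002215 ms.
Processing at 3 router(s): 3 × 2.4 ms = 7.2 ms.
End-to-end = 7.267 ms.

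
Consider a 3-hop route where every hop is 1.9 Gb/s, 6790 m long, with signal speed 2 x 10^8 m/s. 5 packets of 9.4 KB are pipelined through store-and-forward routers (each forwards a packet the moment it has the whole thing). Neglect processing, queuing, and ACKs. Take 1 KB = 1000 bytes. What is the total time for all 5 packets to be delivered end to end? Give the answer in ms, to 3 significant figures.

Per-hop transmission t_tx = L/R = 75200/1900000000 = 0.0395789 ms.
Per-hop propagation t_prop = 6790/200000000 = 0.03395 ms.
Pipeline fill: first packet needs 3·t_tx to clear all hops; remaining 4 packets each add one t_tx.
Total = (3+5-1)·t_tx + 3·t_prop = 7·0.0395789 + 3·0.03395 = 0.379 ms.

0.379 ms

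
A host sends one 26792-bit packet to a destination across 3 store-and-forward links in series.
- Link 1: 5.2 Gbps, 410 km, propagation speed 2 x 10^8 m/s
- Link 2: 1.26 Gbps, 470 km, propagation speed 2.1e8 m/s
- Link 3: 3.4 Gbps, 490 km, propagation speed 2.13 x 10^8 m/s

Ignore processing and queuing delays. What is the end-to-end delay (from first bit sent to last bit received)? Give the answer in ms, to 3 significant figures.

Transmission delays (L/R per hop): 0.00515231, 0.0212635, 0.00788 ms; sum = 0.0342958 ms.
Propagation delays (d/s per hop): 2.05, 2.2381, 2.30047 ms; sum = 6.58856 ms.
End-to-end = 6.62 ms.

6.62 ms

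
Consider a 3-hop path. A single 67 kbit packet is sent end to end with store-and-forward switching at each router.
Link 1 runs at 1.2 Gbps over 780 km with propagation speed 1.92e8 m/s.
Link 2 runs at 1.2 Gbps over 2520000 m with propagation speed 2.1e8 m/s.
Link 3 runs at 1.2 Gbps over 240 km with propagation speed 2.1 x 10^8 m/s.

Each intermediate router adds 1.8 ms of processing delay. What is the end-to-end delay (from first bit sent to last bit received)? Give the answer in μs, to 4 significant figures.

L = 67000 bits.
Transmission delay per hop = L/R = 67000/1200000000 = 55.8333 μs; 3 hops → 167.5 μs.
Propagation delays (d/s per hop): 4062.5, 12000, 1142.86 μs; sum = 17205.4 μs.
Processing at 2 router(s): 2 × 1.8 ms = 3600 μs.
End-to-end = 20970 μs.

20970 μs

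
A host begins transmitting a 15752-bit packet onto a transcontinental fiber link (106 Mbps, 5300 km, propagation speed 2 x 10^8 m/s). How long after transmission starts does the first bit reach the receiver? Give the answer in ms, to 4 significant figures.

First bit experiences only propagation delay: d/s = 5300000/200000000 = 26.50 ms.

26.50 ms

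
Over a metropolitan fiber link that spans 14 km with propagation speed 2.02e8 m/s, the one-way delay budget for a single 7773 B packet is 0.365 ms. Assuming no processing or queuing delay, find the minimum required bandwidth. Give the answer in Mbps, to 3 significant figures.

L = 62184 bits.
Propagation delay = 14000 / 202000000 = 0.0693069 ms.
Transmission budget = 0.365 − 0.0693069 = 0.295693 ms.
R ≥ L / t_tx = 62184 bits / 0.000295693 s = 210 Mbps.

210 Mbps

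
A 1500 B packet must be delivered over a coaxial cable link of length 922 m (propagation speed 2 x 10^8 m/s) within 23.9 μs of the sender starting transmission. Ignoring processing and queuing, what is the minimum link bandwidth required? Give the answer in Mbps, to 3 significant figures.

622 Mbps

L = 12000 bits.
Propagation delay = 922 / 200000000 = 4.61 μs.
Transmission budget = 23.9 − 4.61 = 19.29 μs.
R ≥ L / t_tx = 12000 bits / 1.929e-05 s = 622 Mbps.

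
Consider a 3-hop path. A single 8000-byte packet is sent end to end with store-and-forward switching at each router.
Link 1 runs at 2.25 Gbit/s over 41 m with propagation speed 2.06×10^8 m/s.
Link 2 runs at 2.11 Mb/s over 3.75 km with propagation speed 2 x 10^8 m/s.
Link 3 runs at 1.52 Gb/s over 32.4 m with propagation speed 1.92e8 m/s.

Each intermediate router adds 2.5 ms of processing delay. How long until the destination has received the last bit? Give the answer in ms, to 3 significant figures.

35.4 ms

L = 8000 × 8 = 64000 bits.
Transmission delays (L/R per hop): 0.0284444, 30.3318, 0.0421053 ms; sum = 30.4023 ms.
Propagation delays (d/s per hop): 0.000199029, 0.01875, 0.00016875 ms; sum = 0.0191178 ms.
Processing at 2 router(s): 2 × 2.5 ms = 5 ms.
End-to-end = 35.4 ms.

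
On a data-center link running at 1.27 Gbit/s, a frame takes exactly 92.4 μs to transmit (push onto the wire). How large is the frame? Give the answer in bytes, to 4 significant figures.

L = R × t_tx = 1270000000 b/s × 9.24e-05 s = 117348 bits.
In bytes: 117348 / 8 = 14670 bytes.

14670 bytes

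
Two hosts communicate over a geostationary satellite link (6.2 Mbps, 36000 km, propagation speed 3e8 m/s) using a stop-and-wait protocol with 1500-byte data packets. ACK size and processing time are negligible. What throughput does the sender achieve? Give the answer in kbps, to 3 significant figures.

t_tx = L/R = 12000/6200000 = 0.00193548 s.
t_prop = 36000000/300000000 = 0.12 s; RTT = 0.24 s.
Cycle = t_tx + RTT = 0.241935 s.
Throughput = L / cycle = 12000 / 0.241935 = 49.6 kbps.

49.6 kbps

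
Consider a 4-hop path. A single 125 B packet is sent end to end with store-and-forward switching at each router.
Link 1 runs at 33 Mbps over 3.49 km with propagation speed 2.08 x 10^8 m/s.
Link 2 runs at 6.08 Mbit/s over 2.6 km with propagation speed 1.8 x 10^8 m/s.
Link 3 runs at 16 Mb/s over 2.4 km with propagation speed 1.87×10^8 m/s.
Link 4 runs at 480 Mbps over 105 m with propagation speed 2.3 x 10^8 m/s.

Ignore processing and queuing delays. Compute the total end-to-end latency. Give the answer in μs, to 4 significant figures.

303.9 μs

L = 125 × 8 = 1000 bits.
Transmission delays (L/R per hop): 30.303, 164.474, 62.5, 2.08333 μs; sum = 259.36 μs.
Propagation delays (d/s per hop): 16.7788, 14.4444, 12.8342, 0.456522 μs; sum = 44.514 μs.
End-to-end = 303.9 μs.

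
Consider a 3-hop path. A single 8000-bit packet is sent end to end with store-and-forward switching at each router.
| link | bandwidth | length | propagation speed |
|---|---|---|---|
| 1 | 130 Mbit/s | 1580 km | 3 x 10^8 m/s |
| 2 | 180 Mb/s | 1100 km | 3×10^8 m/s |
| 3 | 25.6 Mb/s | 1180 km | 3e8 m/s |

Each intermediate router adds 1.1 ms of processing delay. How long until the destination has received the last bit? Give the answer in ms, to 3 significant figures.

Transmission delays (L/R per hop): 0.0615385, 0.0444444, 0.3125 ms; sum = 0.418483 ms.
Propagation delays (d/s per hop): 5.26667, 3.66667, 3.93333 ms; sum = 12.8667 ms.
Processing at 2 router(s): 2 × 1.1 ms = 2.2 ms.
End-to-end = 15.5 ms.

15.5 ms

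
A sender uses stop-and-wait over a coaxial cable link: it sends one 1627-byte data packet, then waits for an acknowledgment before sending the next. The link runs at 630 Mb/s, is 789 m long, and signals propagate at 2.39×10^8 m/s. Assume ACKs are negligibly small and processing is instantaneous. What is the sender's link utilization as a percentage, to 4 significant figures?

75.78 %

t_tx = L/R = 13016/630000000 = 2.06603e-05 s.
t_prop = 789/239000000 = 3.30126e-06 s; RTT = 6.60251e-06 s.
Cycle = t_tx + RTT = 2.72628e-05 s.
Utilization = t_tx / cycle = 2.06603e-05/2.72628e-05 = 75.78 %.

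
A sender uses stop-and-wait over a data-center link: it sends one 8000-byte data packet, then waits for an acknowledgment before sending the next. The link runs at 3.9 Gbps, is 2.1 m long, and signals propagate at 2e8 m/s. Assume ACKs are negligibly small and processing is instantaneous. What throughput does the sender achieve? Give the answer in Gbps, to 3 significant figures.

t_tx = L/R = 64000/3900000000 = 1.64103e-05 s.
t_prop = 2.1/200000000 = 1.05e-08 s; RTT = 2.1e-08 s.
Cycle = t_tx + RTT = 1.64313e-05 s.
Throughput = L / cycle = 64000 / 1.64313e-05 = 3.90 Gbps.

3.90 Gbps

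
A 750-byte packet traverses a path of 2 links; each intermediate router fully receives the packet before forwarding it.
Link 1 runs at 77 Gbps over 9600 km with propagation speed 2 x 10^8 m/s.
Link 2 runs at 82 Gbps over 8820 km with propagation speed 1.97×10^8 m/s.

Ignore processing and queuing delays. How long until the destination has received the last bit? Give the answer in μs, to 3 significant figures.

L = 750 × 8 = 6000 bits.
Transmission delays (L/R per hop): 0.0779221, 0.0731707 μs; sum = 0.151093 μs.
Propagation delays (d/s per hop): 48000, 44771.6 μs; sum = 92771.6 μs.
End-to-end = 92800 μs.

92800 μs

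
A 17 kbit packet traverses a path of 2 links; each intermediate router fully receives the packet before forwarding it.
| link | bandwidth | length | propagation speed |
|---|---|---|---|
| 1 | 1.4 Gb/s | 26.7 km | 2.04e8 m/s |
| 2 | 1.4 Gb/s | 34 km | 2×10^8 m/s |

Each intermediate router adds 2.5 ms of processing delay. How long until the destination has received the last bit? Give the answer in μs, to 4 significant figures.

L = 17000 bits.
Transmission delay per hop = L/R = 17000/1400000000 = 12.1429 μs; 2 hops → 24.2857 μs.
Propagation delays (d/s per hop): 130.882, 170 μs; sum = 300.882 μs.
Processing at 1 router(s): 1 × 2.5 ms = 2500 μs.
End-to-end = 2825 μs.

2825 μs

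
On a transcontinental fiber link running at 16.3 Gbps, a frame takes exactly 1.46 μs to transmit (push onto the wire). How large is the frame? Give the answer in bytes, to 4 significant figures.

2975 bytes

L = R × t_tx = 16300000000 b/s × 1.46e-06 s = 23798 bits.
In bytes: 23798 / 8 = 2975 bytes.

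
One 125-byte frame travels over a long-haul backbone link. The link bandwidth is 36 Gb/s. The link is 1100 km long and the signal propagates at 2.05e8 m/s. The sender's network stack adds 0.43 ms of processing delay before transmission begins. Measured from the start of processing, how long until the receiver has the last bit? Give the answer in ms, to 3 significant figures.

5.80 ms

L = 125 × 8 = 1000 bits.
Transmission delay = L/R = 1000 / 36000000000 = 2.77778e-05 ms.
Propagation delay = d/s = 1100000 m / 2.05e+08 m/s = 5.36585 ms.
Plus processing delay 0.43 ms = 0.43 ms.
Total = 5.80 ms.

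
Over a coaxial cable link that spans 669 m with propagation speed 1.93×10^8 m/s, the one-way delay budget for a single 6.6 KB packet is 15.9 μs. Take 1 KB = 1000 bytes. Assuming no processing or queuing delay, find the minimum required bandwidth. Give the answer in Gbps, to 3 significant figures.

4.25 Gbps

L = 52800 bits.
Propagation delay = 669 / 193000000 = 3.46632 μs.
Transmission budget = 15.9 − 3.46632 = 12.4337 μs.
R ≥ L / t_tx = 52800 bits / 1.24337e-05 s = 4.25 Gbps.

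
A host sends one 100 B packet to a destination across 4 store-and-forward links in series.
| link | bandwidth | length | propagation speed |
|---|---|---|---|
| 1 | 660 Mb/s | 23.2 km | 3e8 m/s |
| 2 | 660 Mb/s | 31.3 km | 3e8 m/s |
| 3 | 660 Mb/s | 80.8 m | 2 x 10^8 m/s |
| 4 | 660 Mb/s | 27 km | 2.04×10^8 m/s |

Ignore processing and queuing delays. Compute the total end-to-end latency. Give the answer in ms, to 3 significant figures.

0.319 ms

L = 100 × 8 = 800 bits.
Transmission delay per hop = L/R = 800/660000000 = 0.00121212 ms; 4 hops → 0.00484848 ms.
Propagation delays (d/s per hop): 0.0773333, 0.104333, 0.000404, 0.132353 ms; sum = 0.314424 ms.
End-to-end = 0.319 ms.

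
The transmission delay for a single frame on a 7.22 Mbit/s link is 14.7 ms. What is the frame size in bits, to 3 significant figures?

L = R × t_tx = 7220000 b/s × 0.0147 s = 106134 bits.

106000 bits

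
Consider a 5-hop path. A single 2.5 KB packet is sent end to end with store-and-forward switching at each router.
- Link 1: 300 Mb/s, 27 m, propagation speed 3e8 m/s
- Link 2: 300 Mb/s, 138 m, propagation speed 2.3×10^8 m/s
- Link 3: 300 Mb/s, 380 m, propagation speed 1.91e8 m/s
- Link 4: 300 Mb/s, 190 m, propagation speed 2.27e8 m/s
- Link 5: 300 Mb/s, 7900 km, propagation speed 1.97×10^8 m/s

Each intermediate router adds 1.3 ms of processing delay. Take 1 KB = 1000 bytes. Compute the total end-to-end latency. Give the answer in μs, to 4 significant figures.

45640 μs

L = 20000 bits.
Transmission delay per hop = L/R = 20000/300000000 = 66.6667 μs; 5 hops → 333.333 μs.
Propagation delays (d/s per hop): 0.09, 0.6, 1.98953, 0.837004, 40101.5 μs; sum = 40105 μs.
Processing at 4 router(s): 4 × 1.3 ms = 5200 μs.
End-to-end = 45640 μs.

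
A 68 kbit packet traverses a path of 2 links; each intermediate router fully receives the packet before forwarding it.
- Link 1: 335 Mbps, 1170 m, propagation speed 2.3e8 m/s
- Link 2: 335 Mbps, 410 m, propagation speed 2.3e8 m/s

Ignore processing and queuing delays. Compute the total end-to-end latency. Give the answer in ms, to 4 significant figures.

0.4128 ms

L = 68000 bits.
Transmission delay per hop = L/R = 68000/335000000 = 0.202985 ms; 2 hops → 0.40597 ms.
Propagation delays (d/s per hop): 0.00508696, 0.00178261 ms; sum = 0.00686957 ms.
End-to-end = 0.4128 ms.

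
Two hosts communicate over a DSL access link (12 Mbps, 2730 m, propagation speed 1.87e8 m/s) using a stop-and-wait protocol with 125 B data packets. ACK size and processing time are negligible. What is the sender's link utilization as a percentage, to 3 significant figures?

t_tx = L/R = 1000/12000000 = 8.33333e-05 s.
t_prop = 2730/187000000 = 1.45989e-05 s; RTT = 2.91979e-05 s.
Cycle = t_tx + RTT = 0.000112531 s.
Utilization = t_tx / cycle = 8.33333e-05/0.000112531 = 74.1 %.

74.1 %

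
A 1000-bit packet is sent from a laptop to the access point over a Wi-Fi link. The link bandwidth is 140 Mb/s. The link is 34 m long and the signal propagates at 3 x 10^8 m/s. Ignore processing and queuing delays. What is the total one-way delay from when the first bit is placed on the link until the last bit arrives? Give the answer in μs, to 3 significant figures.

Transmission delay = L/R = 1000 / 140000000 = 7.14286 μs.
Propagation delay = d/s = 34 m / 300000000 m/s = 0.113333 μs.
Total = 7.26 μs.

7.26 μs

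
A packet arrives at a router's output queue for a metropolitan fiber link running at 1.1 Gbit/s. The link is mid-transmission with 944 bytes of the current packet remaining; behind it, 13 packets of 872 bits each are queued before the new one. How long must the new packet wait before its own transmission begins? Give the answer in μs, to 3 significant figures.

Each queued packet: L/R = 872/1100000000 = 0.792727 μs.
13 queued → 10.3055 μs.
Plus remaining 7552 bits of current packet: 6.86545 μs.
Queuing delay = 17.2 μs.

17.2 μs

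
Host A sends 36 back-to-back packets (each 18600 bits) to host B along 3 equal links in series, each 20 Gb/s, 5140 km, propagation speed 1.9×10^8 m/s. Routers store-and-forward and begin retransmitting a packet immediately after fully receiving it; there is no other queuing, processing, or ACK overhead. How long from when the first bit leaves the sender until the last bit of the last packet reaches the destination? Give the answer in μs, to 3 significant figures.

Per-hop transmission t_tx = L/R = 18600/20000000000 = 0.93 μs.
Per-hop propagation t_prop = 5140000/190000000 = 27052.6 μs.
Pipeline fill: first packet needs 3·t_tx to clear all hops; remaining 35 packets each add one t_tx.
Total = (3+36-1)·t_tx + 3·t_prop = 38·0.93 + 3·27052.6 = 81200 μs.

81200 μs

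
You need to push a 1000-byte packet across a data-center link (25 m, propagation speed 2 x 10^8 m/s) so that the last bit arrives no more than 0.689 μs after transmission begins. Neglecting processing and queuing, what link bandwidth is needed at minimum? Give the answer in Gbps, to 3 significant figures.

L = 8000 bits.
Propagation delay = 25 / 200000000 = 0.125 μs.
Transmission budget = 0.689 − 0.125 = 0.564 μs.
R ≥ L / t_tx = 8000 bits / 5.64e-07 s = 14.2 Gbps.

14.2 Gbps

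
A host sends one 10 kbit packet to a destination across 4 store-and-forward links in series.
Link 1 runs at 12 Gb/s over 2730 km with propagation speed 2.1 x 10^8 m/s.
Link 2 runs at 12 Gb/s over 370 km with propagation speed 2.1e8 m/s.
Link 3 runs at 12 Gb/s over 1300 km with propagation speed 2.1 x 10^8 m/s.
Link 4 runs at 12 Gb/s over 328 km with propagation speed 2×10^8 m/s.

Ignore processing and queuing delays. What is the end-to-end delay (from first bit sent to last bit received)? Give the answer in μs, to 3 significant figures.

L = 10000 bits.
Transmission delay per hop = L/R = 10000/12000000000 = 0.833333 μs; 4 hops → 3.33333 μs.
Propagation delays (d/s per hop): 13000, 1761.9, 6190.48, 1640 μs; sum = 22592.4 μs.
End-to-end = 22600 μs.

22600 μs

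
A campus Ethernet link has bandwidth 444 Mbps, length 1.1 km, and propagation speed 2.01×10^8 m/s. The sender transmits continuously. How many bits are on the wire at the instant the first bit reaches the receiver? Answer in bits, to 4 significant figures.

2430 bits

Propagation delay = 1100 / 2.01e+08 = 5.47264e-06 s.
BDP = R × t_prop = 444000000 × 5.47264e-06 = 2429.85 bits.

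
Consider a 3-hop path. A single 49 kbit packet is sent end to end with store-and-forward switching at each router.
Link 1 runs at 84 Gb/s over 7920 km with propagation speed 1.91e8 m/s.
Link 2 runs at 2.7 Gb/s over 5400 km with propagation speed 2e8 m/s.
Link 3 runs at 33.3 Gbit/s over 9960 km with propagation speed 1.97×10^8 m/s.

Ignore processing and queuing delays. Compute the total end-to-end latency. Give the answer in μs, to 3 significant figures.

119000 μs

L = 49000 bits.
Transmission delays (L/R per hop): 0.583333, 18.1481, 1.47147 μs; sum = 20.203 μs.
Propagation delays (d/s per hop): 41466, 27000, 50558.4 μs; sum = 119024 μs.
End-to-end = 119000 μs.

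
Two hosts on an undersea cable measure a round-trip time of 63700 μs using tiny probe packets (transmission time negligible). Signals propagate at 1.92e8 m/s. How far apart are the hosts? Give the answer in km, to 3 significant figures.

One-way propagation = RTT/2 = 31850 μs.
d = s × t = 192000000 × 0.03185 = 6120 km.

6120 km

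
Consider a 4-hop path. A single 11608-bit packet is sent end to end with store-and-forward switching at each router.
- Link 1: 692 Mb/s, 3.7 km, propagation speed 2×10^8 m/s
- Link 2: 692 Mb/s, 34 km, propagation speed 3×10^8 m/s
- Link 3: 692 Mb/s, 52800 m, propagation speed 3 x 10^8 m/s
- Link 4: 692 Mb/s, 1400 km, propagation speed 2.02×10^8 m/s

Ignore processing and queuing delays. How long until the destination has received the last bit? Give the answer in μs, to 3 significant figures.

7310 μs

Transmission delay per hop = L/R = 11608/692000000 = 16.7746 μs; 4 hops → 67.0983 μs.
Propagation delays (d/s per hop): 18.5, 113.333, 176, 6930.69 μs; sum = 7238.53 μs.
End-to-end = 7310 μs.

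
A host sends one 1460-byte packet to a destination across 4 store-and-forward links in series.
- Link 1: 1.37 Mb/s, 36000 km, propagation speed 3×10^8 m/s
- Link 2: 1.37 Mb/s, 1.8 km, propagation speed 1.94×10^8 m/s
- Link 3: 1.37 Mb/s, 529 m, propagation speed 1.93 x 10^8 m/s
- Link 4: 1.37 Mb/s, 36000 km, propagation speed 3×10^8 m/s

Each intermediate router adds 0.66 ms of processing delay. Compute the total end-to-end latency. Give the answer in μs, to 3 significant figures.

L = 1460 × 8 = 11680 bits.
Transmission delay per hop = L/R = 11680/1370000 = 8525.55 μs; 4 hops → 34102.2 μs.
Propagation delays (d/s per hop): 120000, 9.27835, 2.74093, 120000 μs; sum = 240012 μs.
Processing at 3 router(s): 3 × 0.66 ms = 1980 μs.
End-to-end = 276000 μs.

276000 μs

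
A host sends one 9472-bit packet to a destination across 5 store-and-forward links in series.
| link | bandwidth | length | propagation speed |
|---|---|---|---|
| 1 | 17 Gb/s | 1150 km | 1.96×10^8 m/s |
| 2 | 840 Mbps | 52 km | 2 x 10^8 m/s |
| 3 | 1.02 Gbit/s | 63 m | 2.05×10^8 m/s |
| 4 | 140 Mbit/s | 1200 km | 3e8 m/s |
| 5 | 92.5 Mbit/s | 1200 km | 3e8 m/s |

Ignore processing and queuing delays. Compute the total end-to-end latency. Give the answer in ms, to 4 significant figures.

14.32 ms

Transmission delays (L/R per hop): 0.000557176, 0.0112762, 0.00928627, 0.0676571, 0.1024 ms; sum = 0.191177 ms.
Propagation delays (d/s per hop): 5.86735, 0.26, 0.000307317, 4, 4 ms; sum = 14.1277 ms.
End-to-end = 14.32 ms.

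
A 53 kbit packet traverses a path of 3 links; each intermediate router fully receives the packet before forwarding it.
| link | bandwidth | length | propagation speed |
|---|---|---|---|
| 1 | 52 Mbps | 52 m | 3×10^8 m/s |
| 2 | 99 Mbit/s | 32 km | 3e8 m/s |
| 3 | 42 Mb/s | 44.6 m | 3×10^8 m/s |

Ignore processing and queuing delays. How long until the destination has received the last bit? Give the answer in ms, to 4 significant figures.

2.923 ms

L = 53000 bits.
Transmission delays (L/R per hop): 1.01923, 0.535354, 1.2619 ms; sum = 2.81649 ms.
Propagation delays (d/s per hop): 0.000173333, 0.106667, 0.000148667 ms; sum = 0.106989 ms.
End-to-end = 2.923 ms.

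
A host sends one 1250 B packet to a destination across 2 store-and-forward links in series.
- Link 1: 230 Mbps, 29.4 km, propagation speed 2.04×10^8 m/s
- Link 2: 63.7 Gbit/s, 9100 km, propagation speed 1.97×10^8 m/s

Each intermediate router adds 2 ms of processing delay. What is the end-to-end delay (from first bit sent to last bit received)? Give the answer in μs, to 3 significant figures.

L = 1250 × 8 = 10000 bits.
Transmission delays (L/R per hop): 43.4783, 0.156986 μs; sum = 43.6352 μs.
Propagation delays (d/s per hop): 144.118, 46192.9 μs; sum = 46337 μs.
Processing at 1 router(s): 1 × 2 ms = 2000 μs.
End-to-end = 48400 μs.

48400 μs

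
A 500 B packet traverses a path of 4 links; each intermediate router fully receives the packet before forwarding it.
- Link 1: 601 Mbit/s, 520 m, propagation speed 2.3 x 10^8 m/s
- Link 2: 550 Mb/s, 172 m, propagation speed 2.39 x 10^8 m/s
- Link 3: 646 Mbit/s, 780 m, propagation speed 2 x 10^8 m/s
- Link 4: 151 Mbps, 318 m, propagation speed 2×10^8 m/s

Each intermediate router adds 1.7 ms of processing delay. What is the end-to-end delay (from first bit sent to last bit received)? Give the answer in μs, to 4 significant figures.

L = 500 × 8 = 4000 bits.
Transmission delays (L/R per hop): 6.65557, 7.27273, 6.19195, 26.4901 μs; sum = 46.6103 μs.
Propagation delays (d/s per hop): 2.26087, 0.719665, 3.9, 1.59 μs; sum = 8.47053 μs.
Processing at 3 router(s): 3 × 1.7 ms = 5100 μs.
End-to-end = 5155 μs.

5155 μs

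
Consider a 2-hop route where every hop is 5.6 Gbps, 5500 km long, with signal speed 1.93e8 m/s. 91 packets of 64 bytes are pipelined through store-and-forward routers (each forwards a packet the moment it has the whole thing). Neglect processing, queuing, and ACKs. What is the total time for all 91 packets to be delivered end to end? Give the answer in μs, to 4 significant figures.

Per-hop transmission t_tx = L/R = 512/5600000000 = 0.0914286 μs.
Per-hop propagation t_prop = 5500000/193000000 = 28497.4 μs.
Pipeline fill: first packet needs 2·t_tx to clear all hops; remaining 90 packets each add one t_tx.
Total = (2+91-1)·t_tx + 2·t_prop = 92·0.0914286 + 2·28497.4 = 57000 μs.

57000 μs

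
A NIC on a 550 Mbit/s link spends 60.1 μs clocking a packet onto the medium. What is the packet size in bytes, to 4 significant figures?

L = R × t_tx = 550000000 b/s × 6.01e-05 s = 33055 bits.
In bytes: 33055 / 8 = 4132 bytes.

4132 bytes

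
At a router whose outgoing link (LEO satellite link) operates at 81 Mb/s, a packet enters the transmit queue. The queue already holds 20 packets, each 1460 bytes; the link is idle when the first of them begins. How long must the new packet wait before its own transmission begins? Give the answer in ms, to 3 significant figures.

2.88 ms

Each queued packet: L/R = 11680/81000000 = 0.144198 ms.
20 queued → 2.88395 ms.
Queuing delay = 2.88 ms.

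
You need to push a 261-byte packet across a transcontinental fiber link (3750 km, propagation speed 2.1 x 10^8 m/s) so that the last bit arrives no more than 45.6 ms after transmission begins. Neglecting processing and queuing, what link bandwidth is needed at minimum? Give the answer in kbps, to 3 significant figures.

L = 2088 bits.
Propagation delay = 3750000 / 210000000 = 17.8571 ms.
Transmission budget = 45.6 − 17.8571 = 27.7429 ms.
R ≥ L / t_tx = 2088 bits / 0.0277429 s = 75.3 kbps.

75.3 kbps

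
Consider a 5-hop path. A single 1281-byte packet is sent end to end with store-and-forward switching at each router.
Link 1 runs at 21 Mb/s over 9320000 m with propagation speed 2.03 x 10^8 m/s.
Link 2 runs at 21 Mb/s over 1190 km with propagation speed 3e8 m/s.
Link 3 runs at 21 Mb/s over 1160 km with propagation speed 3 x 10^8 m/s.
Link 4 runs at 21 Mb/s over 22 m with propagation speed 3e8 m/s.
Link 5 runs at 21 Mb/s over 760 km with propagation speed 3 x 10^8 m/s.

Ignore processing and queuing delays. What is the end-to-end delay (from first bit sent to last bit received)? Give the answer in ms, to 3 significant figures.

58.7 ms

L = 1281 × 8 = 10248 bits.
Transmission delay per hop = L/R = 10248/21000000 = 0.488 ms; 5 hops → 2.44 ms.
Propagation delays (d/s per hop): 45.9113, 3.96667, 3.86667, 7.33333e-05, 2.53333 ms; sum = 56.2781 ms.
End-to-end = 58.7 ms.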